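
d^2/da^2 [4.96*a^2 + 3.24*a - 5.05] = 9.92000000000000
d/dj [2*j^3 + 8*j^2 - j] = 6*j^2 + 16*j - 1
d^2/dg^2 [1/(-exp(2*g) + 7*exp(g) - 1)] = (-2*(2*exp(g) - 7)^2*exp(g) + (4*exp(g) - 7)*(exp(2*g) - 7*exp(g) + 1))*exp(g)/(exp(2*g) - 7*exp(g) + 1)^3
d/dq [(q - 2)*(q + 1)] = 2*q - 1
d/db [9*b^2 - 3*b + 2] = 18*b - 3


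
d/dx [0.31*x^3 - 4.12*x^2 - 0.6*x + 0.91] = 0.93*x^2 - 8.24*x - 0.6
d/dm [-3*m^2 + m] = 1 - 6*m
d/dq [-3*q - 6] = -3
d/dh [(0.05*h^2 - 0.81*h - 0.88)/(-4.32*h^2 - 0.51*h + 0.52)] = (-3.5247*h^2 - 7.5512*h - 0.87)/(18.6624*h^4 + 4.4064*h^3 - 4.2327*h^2 - 0.5304*h + 0.2704)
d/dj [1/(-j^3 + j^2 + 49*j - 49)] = (3*j^2 - 2*j - 49)/(j^3 - j^2 - 49*j + 49)^2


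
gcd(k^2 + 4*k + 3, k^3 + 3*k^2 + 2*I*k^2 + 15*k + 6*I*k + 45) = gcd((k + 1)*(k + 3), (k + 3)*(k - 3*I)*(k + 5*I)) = k + 3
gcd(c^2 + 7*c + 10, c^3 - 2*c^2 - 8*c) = c + 2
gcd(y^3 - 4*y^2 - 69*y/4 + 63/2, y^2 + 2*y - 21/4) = y^2 + 2*y - 21/4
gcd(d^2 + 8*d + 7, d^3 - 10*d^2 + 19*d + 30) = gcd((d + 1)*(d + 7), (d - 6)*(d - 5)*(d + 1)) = d + 1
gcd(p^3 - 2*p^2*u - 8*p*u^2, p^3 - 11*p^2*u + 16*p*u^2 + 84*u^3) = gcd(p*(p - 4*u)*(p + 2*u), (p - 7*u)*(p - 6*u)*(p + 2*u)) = p + 2*u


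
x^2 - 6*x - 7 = (x - 7)*(x + 1)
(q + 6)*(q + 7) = q^2 + 13*q + 42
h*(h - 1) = h^2 - h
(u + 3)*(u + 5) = u^2 + 8*u + 15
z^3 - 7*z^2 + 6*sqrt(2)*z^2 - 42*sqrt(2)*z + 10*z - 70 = (z - 7)*(z + sqrt(2))*(z + 5*sqrt(2))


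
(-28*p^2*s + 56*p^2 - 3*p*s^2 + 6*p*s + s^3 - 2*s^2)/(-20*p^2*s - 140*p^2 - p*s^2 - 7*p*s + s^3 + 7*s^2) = (7*p*s - 14*p - s^2 + 2*s)/(5*p*s + 35*p - s^2 - 7*s)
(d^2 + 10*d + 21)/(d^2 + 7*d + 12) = (d + 7)/(d + 4)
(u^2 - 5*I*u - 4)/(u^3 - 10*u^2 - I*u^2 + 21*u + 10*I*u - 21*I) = (u - 4*I)/(u^2 - 10*u + 21)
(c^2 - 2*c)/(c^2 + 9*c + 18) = c*(c - 2)/(c^2 + 9*c + 18)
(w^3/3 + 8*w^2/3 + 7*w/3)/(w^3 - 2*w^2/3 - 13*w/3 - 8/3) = w*(w + 7)/(3*w^2 - 5*w - 8)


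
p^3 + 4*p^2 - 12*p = p*(p - 2)*(p + 6)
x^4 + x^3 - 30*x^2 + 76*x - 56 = (x - 2)^3*(x + 7)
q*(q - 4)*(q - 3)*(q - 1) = q^4 - 8*q^3 + 19*q^2 - 12*q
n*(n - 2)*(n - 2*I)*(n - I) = n^4 - 2*n^3 - 3*I*n^3 - 2*n^2 + 6*I*n^2 + 4*n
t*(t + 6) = t^2 + 6*t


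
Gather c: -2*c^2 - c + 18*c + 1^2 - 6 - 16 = -2*c^2 + 17*c - 21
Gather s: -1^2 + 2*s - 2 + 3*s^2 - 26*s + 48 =3*s^2 - 24*s + 45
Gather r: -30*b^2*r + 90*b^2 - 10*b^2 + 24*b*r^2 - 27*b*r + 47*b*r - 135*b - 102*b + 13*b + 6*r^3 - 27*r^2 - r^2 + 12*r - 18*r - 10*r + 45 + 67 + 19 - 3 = 80*b^2 - 224*b + 6*r^3 + r^2*(24*b - 28) + r*(-30*b^2 + 20*b - 16) + 128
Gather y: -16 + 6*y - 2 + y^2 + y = y^2 + 7*y - 18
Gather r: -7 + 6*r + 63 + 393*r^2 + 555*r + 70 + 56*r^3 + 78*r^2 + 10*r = 56*r^3 + 471*r^2 + 571*r + 126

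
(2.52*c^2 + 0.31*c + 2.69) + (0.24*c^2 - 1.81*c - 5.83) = 2.76*c^2 - 1.5*c - 3.14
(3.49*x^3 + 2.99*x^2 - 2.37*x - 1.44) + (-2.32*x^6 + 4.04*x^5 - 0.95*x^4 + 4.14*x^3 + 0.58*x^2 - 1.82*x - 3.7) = -2.32*x^6 + 4.04*x^5 - 0.95*x^4 + 7.63*x^3 + 3.57*x^2 - 4.19*x - 5.14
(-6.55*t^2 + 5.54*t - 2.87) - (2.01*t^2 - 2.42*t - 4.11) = -8.56*t^2 + 7.96*t + 1.24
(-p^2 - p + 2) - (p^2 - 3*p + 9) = -2*p^2 + 2*p - 7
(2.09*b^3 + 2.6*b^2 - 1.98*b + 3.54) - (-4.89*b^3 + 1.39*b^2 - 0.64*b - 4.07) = 6.98*b^3 + 1.21*b^2 - 1.34*b + 7.61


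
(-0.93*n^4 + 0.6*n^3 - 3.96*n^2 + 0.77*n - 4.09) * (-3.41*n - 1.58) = 3.1713*n^5 - 0.5766*n^4 + 12.5556*n^3 + 3.6311*n^2 + 12.7303*n + 6.4622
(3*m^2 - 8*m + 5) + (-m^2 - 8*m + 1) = 2*m^2 - 16*m + 6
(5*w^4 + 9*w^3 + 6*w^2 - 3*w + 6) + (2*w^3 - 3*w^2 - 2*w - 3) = 5*w^4 + 11*w^3 + 3*w^2 - 5*w + 3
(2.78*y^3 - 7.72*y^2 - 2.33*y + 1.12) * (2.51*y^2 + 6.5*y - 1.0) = 6.9778*y^5 - 1.3072*y^4 - 58.8083*y^3 - 4.6138*y^2 + 9.61*y - 1.12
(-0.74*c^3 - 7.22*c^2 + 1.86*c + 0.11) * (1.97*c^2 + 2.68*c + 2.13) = -1.4578*c^5 - 16.2066*c^4 - 17.2616*c^3 - 10.1771*c^2 + 4.2566*c + 0.2343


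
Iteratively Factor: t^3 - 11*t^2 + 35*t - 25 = (t - 1)*(t^2 - 10*t + 25) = (t - 5)*(t - 1)*(t - 5)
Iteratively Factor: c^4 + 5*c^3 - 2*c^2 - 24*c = (c + 3)*(c^3 + 2*c^2 - 8*c) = c*(c + 3)*(c^2 + 2*c - 8) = c*(c + 3)*(c + 4)*(c - 2)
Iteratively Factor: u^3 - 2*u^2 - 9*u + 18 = (u - 2)*(u^2 - 9) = (u - 2)*(u + 3)*(u - 3)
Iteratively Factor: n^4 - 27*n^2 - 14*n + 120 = (n - 2)*(n^3 + 2*n^2 - 23*n - 60) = (n - 2)*(n + 4)*(n^2 - 2*n - 15) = (n - 5)*(n - 2)*(n + 4)*(n + 3)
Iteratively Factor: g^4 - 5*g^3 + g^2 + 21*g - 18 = (g - 3)*(g^3 - 2*g^2 - 5*g + 6) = (g - 3)*(g + 2)*(g^2 - 4*g + 3) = (g - 3)^2*(g + 2)*(g - 1)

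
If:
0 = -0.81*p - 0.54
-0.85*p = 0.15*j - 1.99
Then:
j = 17.04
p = -0.67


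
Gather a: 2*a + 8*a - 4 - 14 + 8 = 10*a - 10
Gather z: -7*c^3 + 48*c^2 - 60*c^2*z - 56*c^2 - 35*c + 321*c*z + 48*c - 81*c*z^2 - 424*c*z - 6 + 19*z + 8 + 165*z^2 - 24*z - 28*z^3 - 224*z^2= -7*c^3 - 8*c^2 + 13*c - 28*z^3 + z^2*(-81*c - 59) + z*(-60*c^2 - 103*c - 5) + 2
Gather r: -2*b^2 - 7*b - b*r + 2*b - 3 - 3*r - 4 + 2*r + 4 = -2*b^2 - 5*b + r*(-b - 1) - 3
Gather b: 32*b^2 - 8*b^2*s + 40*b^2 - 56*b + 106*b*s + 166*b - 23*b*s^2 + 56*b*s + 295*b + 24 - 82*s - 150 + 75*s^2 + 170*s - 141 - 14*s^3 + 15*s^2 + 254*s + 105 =b^2*(72 - 8*s) + b*(-23*s^2 + 162*s + 405) - 14*s^3 + 90*s^2 + 342*s - 162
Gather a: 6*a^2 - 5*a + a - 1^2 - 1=6*a^2 - 4*a - 2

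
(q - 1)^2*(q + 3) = q^3 + q^2 - 5*q + 3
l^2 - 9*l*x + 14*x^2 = (l - 7*x)*(l - 2*x)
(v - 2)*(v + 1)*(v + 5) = v^3 + 4*v^2 - 7*v - 10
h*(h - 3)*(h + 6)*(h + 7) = h^4 + 10*h^3 + 3*h^2 - 126*h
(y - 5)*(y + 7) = y^2 + 2*y - 35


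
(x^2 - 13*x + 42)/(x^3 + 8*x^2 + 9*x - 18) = (x^2 - 13*x + 42)/(x^3 + 8*x^2 + 9*x - 18)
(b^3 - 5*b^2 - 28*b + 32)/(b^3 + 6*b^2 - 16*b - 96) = (b^2 - 9*b + 8)/(b^2 + 2*b - 24)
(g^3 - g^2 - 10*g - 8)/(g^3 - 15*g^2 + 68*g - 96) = (g^2 + 3*g + 2)/(g^2 - 11*g + 24)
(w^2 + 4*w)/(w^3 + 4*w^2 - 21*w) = (w + 4)/(w^2 + 4*w - 21)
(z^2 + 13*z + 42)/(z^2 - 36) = (z + 7)/(z - 6)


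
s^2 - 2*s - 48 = (s - 8)*(s + 6)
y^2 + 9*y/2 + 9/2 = (y + 3/2)*(y + 3)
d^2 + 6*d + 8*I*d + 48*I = (d + 6)*(d + 8*I)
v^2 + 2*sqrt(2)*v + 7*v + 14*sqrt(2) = (v + 7)*(v + 2*sqrt(2))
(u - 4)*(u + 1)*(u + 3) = u^3 - 13*u - 12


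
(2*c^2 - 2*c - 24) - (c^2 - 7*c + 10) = c^2 + 5*c - 34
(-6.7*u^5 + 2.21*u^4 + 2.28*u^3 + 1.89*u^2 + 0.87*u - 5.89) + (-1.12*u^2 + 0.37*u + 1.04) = -6.7*u^5 + 2.21*u^4 + 2.28*u^3 + 0.77*u^2 + 1.24*u - 4.85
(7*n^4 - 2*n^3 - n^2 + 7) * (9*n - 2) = 63*n^5 - 32*n^4 - 5*n^3 + 2*n^2 + 63*n - 14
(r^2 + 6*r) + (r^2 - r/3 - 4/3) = 2*r^2 + 17*r/3 - 4/3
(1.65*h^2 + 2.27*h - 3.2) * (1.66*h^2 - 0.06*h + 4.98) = 2.739*h^4 + 3.6692*h^3 + 2.7688*h^2 + 11.4966*h - 15.936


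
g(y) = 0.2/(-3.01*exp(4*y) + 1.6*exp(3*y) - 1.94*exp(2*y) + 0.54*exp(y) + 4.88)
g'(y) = 0.2*(12.04*exp(4*y) - 4.8*exp(3*y) + 3.88*exp(2*y) - 0.54*exp(y))/(-3.01*exp(4*y) + 1.6*exp(3*y) - 1.94*exp(2*y) + 0.54*exp(y) + 4.88)^2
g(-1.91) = 0.04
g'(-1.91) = -0.00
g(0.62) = -0.01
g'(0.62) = 0.04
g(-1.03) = 0.04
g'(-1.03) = 0.00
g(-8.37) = 0.04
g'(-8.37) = -0.00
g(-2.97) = 0.04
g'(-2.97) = -0.00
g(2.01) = -0.00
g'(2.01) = 0.00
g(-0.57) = 0.04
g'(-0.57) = 0.01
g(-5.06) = 0.04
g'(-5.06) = -0.00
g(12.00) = 0.00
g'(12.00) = 0.00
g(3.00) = 0.00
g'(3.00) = 0.00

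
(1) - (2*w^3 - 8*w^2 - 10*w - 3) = -2*w^3 + 8*w^2 + 10*w + 4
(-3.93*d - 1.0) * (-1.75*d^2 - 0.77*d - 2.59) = 6.8775*d^3 + 4.7761*d^2 + 10.9487*d + 2.59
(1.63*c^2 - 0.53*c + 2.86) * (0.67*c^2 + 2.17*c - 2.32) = 1.0921*c^4 + 3.182*c^3 - 3.0155*c^2 + 7.4358*c - 6.6352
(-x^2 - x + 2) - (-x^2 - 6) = 8 - x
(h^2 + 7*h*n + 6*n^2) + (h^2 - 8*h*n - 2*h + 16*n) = 2*h^2 - h*n - 2*h + 6*n^2 + 16*n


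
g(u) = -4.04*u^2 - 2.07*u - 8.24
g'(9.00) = -74.79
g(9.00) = -354.11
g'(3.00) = -26.31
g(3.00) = -50.81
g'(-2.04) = 14.41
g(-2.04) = -20.83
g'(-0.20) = -0.45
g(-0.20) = -7.99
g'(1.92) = -17.58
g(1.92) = -27.11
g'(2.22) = -20.01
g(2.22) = -32.75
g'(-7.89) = 61.68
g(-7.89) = -243.41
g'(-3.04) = 22.49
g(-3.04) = -39.28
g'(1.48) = -14.03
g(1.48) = -20.15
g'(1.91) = -17.50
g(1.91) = -26.93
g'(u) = -8.08*u - 2.07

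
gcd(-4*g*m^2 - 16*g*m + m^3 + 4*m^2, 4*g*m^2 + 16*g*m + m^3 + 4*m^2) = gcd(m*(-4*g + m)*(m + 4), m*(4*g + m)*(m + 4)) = m^2 + 4*m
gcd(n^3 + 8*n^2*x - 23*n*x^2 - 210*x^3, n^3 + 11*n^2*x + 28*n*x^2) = n + 7*x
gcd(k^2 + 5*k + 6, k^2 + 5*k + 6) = k^2 + 5*k + 6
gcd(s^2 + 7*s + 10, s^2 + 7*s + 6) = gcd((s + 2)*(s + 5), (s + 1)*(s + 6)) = 1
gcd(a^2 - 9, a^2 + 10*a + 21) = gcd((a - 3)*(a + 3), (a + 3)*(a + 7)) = a + 3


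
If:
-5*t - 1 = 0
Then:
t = -1/5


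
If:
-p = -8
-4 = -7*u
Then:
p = 8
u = 4/7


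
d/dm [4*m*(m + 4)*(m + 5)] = 12*m^2 + 72*m + 80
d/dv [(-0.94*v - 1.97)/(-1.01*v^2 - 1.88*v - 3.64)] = (0.9494*v^2 + 1.7672*v - (0.94*v + 1.97)*(2.02*v + 1.88) + 3.4216)/(1.01*v^2 + 1.88*v + 3.64)^2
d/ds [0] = 0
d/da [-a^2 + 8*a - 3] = 8 - 2*a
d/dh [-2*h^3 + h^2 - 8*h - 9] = -6*h^2 + 2*h - 8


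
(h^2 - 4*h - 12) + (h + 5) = h^2 - 3*h - 7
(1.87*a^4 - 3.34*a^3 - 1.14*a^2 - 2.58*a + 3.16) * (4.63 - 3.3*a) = -6.171*a^5 + 19.6801*a^4 - 11.7022*a^3 + 3.2358*a^2 - 22.3734*a + 14.6308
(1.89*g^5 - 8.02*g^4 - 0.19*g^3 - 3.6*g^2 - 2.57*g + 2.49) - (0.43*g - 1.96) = 1.89*g^5 - 8.02*g^4 - 0.19*g^3 - 3.6*g^2 - 3.0*g + 4.45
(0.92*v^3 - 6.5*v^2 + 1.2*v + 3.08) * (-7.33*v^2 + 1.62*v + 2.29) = -6.7436*v^5 + 49.1354*v^4 - 17.2192*v^3 - 35.5174*v^2 + 7.7376*v + 7.0532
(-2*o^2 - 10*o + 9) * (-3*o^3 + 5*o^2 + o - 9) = 6*o^5 + 20*o^4 - 79*o^3 + 53*o^2 + 99*o - 81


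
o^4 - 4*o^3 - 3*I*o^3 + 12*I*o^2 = o^2*(o - 4)*(o - 3*I)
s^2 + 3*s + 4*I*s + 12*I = (s + 3)*(s + 4*I)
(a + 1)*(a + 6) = a^2 + 7*a + 6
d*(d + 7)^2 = d^3 + 14*d^2 + 49*d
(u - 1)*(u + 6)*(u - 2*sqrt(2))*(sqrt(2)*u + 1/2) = sqrt(2)*u^4 - 7*u^3/2 + 5*sqrt(2)*u^3 - 35*u^2/2 - 7*sqrt(2)*u^2 - 5*sqrt(2)*u + 21*u + 6*sqrt(2)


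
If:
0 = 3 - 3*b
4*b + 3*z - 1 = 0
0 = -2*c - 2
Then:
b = 1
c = -1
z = -1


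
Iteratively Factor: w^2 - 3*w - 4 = (w - 4)*(w + 1)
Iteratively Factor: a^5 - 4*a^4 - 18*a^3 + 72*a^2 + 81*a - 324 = (a - 4)*(a^4 - 18*a^2 + 81) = (a - 4)*(a - 3)*(a^3 + 3*a^2 - 9*a - 27) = (a - 4)*(a - 3)*(a + 3)*(a^2 - 9) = (a - 4)*(a - 3)^2*(a + 3)*(a + 3)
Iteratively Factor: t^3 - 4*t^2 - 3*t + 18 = (t - 3)*(t^2 - t - 6) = (t - 3)^2*(t + 2)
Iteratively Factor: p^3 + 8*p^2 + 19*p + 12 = (p + 4)*(p^2 + 4*p + 3) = (p + 1)*(p + 4)*(p + 3)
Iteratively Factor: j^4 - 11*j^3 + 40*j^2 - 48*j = (j)*(j^3 - 11*j^2 + 40*j - 48) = j*(j - 4)*(j^2 - 7*j + 12) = j*(j - 4)*(j - 3)*(j - 4)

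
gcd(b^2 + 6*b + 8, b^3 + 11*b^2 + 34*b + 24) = b + 4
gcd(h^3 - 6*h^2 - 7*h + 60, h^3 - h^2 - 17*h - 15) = h^2 - 2*h - 15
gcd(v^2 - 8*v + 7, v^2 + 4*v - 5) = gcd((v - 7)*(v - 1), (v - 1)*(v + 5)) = v - 1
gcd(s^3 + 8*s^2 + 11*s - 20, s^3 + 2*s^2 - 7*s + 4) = s^2 + 3*s - 4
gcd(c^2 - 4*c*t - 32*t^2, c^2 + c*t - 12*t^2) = c + 4*t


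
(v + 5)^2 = v^2 + 10*v + 25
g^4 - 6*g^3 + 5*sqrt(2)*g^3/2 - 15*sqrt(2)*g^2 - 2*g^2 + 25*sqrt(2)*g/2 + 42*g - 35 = (g - 5)*(g - 1)*(g - sqrt(2))*(g + 7*sqrt(2)/2)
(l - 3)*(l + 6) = l^2 + 3*l - 18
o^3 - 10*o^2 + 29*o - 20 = (o - 5)*(o - 4)*(o - 1)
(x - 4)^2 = x^2 - 8*x + 16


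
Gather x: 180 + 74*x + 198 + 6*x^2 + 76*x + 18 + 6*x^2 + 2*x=12*x^2 + 152*x + 396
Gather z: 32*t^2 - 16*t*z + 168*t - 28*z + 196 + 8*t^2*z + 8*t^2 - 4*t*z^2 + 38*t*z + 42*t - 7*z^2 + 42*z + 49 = 40*t^2 + 210*t + z^2*(-4*t - 7) + z*(8*t^2 + 22*t + 14) + 245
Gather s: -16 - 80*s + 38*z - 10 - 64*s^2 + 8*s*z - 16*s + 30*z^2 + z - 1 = -64*s^2 + s*(8*z - 96) + 30*z^2 + 39*z - 27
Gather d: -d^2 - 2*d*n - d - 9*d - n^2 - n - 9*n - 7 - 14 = -d^2 + d*(-2*n - 10) - n^2 - 10*n - 21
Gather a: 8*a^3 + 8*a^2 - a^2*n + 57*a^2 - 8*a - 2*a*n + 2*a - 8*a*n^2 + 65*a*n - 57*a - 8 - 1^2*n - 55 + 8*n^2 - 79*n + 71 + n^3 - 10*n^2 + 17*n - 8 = 8*a^3 + a^2*(65 - n) + a*(-8*n^2 + 63*n - 63) + n^3 - 2*n^2 - 63*n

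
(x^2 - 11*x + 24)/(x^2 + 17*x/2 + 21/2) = 2*(x^2 - 11*x + 24)/(2*x^2 + 17*x + 21)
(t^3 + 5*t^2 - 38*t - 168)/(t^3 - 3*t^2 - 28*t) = (t^2 + t - 42)/(t*(t - 7))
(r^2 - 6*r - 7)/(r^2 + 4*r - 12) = (r^2 - 6*r - 7)/(r^2 + 4*r - 12)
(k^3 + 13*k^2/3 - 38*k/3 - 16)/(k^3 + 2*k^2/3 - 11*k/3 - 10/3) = (3*k^2 + 10*k - 48)/(3*k^2 - k - 10)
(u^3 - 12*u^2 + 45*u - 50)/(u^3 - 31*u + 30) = (u^2 - 7*u + 10)/(u^2 + 5*u - 6)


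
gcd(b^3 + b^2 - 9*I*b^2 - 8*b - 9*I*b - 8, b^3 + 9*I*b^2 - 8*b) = 1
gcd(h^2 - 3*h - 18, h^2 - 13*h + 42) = h - 6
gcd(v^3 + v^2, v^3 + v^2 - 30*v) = v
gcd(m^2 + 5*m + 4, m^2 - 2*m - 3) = m + 1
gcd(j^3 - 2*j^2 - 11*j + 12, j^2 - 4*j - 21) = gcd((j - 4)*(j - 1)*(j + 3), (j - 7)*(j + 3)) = j + 3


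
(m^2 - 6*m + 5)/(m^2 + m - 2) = (m - 5)/(m + 2)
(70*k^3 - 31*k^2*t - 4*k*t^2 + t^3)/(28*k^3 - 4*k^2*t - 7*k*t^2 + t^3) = (5*k + t)/(2*k + t)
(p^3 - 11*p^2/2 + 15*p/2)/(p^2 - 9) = p*(2*p - 5)/(2*(p + 3))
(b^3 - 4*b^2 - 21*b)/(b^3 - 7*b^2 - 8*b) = (-b^2 + 4*b + 21)/(-b^2 + 7*b + 8)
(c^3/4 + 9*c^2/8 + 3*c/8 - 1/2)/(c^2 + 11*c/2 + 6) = (2*c^2 + c - 1)/(4*(2*c + 3))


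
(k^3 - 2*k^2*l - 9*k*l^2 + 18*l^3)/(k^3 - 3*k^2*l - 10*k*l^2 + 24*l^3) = (k - 3*l)/(k - 4*l)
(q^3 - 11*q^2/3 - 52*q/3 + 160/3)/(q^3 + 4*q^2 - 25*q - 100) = (q - 8/3)/(q + 5)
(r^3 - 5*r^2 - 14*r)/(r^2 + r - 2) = r*(r - 7)/(r - 1)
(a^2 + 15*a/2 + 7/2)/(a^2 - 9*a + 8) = (2*a^2 + 15*a + 7)/(2*(a^2 - 9*a + 8))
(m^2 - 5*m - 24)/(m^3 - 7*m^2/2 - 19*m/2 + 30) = 2*(m - 8)/(2*m^2 - 13*m + 20)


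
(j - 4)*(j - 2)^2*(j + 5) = j^4 - 3*j^3 - 20*j^2 + 84*j - 80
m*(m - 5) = m^2 - 5*m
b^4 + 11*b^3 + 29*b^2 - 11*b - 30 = (b - 1)*(b + 1)*(b + 5)*(b + 6)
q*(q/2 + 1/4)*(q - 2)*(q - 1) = q^4/2 - 5*q^3/4 + q^2/4 + q/2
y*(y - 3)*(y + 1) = y^3 - 2*y^2 - 3*y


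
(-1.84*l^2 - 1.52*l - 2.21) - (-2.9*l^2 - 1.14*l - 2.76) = 1.06*l^2 - 0.38*l + 0.55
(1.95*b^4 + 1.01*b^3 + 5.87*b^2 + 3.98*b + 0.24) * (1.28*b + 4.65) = 2.496*b^5 + 10.3603*b^4 + 12.2101*b^3 + 32.3899*b^2 + 18.8142*b + 1.116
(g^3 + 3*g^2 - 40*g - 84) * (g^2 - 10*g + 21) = g^5 - 7*g^4 - 49*g^3 + 379*g^2 - 1764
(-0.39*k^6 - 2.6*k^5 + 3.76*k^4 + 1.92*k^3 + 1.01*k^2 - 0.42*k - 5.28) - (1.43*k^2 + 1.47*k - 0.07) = -0.39*k^6 - 2.6*k^5 + 3.76*k^4 + 1.92*k^3 - 0.42*k^2 - 1.89*k - 5.21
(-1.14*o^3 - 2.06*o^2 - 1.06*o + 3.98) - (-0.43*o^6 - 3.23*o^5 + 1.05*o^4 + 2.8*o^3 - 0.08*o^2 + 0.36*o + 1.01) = 0.43*o^6 + 3.23*o^5 - 1.05*o^4 - 3.94*o^3 - 1.98*o^2 - 1.42*o + 2.97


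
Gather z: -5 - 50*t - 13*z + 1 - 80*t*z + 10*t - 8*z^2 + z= -40*t - 8*z^2 + z*(-80*t - 12) - 4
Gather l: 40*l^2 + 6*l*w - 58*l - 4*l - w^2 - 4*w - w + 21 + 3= 40*l^2 + l*(6*w - 62) - w^2 - 5*w + 24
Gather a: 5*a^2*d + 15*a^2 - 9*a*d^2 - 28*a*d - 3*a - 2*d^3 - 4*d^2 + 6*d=a^2*(5*d + 15) + a*(-9*d^2 - 28*d - 3) - 2*d^3 - 4*d^2 + 6*d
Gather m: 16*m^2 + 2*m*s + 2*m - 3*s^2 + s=16*m^2 + m*(2*s + 2) - 3*s^2 + s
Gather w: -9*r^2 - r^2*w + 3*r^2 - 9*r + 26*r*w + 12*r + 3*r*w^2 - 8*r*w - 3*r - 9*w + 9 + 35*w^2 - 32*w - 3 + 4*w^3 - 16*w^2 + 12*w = -6*r^2 + 4*w^3 + w^2*(3*r + 19) + w*(-r^2 + 18*r - 29) + 6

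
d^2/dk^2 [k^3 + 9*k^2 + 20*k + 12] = 6*k + 18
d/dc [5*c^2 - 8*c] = 10*c - 8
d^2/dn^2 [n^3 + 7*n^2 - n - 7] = 6*n + 14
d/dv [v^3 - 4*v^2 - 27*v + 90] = 3*v^2 - 8*v - 27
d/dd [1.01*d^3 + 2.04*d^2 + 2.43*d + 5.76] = 3.03*d^2 + 4.08*d + 2.43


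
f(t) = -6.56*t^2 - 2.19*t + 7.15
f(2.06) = -25.20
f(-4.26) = -102.57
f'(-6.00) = 76.53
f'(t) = -13.12*t - 2.19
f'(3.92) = -53.62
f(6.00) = -242.15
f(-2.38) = -24.80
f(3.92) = -102.24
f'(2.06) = -29.22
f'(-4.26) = 53.70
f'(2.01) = -28.56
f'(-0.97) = 10.54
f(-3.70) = -74.55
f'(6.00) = -80.91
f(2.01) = -23.75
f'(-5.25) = 66.69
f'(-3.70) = 46.35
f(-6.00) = -215.87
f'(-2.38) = 29.04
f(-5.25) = -162.16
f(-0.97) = 3.10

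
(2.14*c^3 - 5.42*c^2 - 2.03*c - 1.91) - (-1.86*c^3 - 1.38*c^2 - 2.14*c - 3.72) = 4.0*c^3 - 4.04*c^2 + 0.11*c + 1.81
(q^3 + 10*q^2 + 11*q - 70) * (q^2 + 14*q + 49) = q^5 + 24*q^4 + 200*q^3 + 574*q^2 - 441*q - 3430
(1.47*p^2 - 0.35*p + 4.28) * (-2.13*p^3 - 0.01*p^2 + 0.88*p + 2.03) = -3.1311*p^5 + 0.7308*p^4 - 7.8193*p^3 + 2.6333*p^2 + 3.0559*p + 8.6884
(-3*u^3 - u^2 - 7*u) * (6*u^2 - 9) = -18*u^5 - 6*u^4 - 15*u^3 + 9*u^2 + 63*u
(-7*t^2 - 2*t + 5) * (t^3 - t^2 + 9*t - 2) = -7*t^5 + 5*t^4 - 56*t^3 - 9*t^2 + 49*t - 10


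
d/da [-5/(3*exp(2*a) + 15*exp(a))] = 5*(2*exp(a) + 5)*exp(-a)/(3*(exp(a) + 5)^2)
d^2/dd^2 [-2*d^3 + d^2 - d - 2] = 2 - 12*d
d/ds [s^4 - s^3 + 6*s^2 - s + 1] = 4*s^3 - 3*s^2 + 12*s - 1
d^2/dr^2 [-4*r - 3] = 0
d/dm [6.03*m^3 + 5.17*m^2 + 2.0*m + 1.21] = 18.09*m^2 + 10.34*m + 2.0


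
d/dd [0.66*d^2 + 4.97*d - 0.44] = 1.32*d + 4.97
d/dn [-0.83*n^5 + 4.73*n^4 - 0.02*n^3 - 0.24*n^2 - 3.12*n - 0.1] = -4.15*n^4 + 18.92*n^3 - 0.06*n^2 - 0.48*n - 3.12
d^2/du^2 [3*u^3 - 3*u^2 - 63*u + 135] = 18*u - 6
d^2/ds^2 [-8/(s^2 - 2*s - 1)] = 16*(-s^2 + 2*s + 4*(s - 1)^2 + 1)/(-s^2 + 2*s + 1)^3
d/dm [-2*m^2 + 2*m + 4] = 2 - 4*m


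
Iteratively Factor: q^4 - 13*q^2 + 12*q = (q - 3)*(q^3 + 3*q^2 - 4*q) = (q - 3)*(q + 4)*(q^2 - q) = q*(q - 3)*(q + 4)*(q - 1)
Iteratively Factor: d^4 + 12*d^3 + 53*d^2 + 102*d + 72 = (d + 3)*(d^3 + 9*d^2 + 26*d + 24) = (d + 3)*(d + 4)*(d^2 + 5*d + 6) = (d + 3)^2*(d + 4)*(d + 2)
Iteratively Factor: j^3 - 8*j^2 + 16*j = (j)*(j^2 - 8*j + 16) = j*(j - 4)*(j - 4)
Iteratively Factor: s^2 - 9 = (s - 3)*(s + 3)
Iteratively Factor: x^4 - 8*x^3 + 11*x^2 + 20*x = (x + 1)*(x^3 - 9*x^2 + 20*x) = (x - 4)*(x + 1)*(x^2 - 5*x) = x*(x - 4)*(x + 1)*(x - 5)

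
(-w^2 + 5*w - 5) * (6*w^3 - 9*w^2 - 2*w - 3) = -6*w^5 + 39*w^4 - 73*w^3 + 38*w^2 - 5*w + 15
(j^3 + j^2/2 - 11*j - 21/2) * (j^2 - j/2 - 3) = j^5 - 57*j^3/4 - 13*j^2/2 + 153*j/4 + 63/2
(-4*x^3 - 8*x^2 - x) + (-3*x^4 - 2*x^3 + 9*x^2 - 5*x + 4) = -3*x^4 - 6*x^3 + x^2 - 6*x + 4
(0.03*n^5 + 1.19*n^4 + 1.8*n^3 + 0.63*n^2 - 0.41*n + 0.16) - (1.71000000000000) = 0.03*n^5 + 1.19*n^4 + 1.8*n^3 + 0.63*n^2 - 0.41*n - 1.55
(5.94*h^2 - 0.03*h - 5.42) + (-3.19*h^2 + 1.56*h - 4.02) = 2.75*h^2 + 1.53*h - 9.44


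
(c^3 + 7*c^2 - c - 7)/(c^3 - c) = (c + 7)/c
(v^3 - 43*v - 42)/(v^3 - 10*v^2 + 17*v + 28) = (v + 6)/(v - 4)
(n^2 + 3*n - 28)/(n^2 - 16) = (n + 7)/(n + 4)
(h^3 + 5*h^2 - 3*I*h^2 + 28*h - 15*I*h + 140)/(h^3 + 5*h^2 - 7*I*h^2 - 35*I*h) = (h + 4*I)/h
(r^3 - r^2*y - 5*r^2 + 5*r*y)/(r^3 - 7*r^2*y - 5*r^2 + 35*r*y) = (-r + y)/(-r + 7*y)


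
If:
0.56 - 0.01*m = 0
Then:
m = 56.00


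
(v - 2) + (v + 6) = 2*v + 4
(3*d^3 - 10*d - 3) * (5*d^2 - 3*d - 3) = 15*d^5 - 9*d^4 - 59*d^3 + 15*d^2 + 39*d + 9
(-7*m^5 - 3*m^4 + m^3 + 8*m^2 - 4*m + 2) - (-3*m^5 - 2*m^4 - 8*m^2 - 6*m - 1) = -4*m^5 - m^4 + m^3 + 16*m^2 + 2*m + 3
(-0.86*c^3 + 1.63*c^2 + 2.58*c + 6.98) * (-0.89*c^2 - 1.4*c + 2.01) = 0.7654*c^5 - 0.2467*c^4 - 6.3068*c^3 - 6.5479*c^2 - 4.5862*c + 14.0298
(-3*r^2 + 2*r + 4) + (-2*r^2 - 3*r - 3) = -5*r^2 - r + 1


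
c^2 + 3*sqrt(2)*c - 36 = (c - 3*sqrt(2))*(c + 6*sqrt(2))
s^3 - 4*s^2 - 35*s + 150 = (s - 5)^2*(s + 6)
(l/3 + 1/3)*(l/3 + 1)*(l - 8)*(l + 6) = l^4/9 + 2*l^3/9 - 53*l^2/9 - 22*l - 16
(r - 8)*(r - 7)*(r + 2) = r^3 - 13*r^2 + 26*r + 112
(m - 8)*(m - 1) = m^2 - 9*m + 8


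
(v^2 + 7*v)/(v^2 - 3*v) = (v + 7)/(v - 3)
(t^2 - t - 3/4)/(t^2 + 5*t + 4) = (t^2 - t - 3/4)/(t^2 + 5*t + 4)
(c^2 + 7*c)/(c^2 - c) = (c + 7)/(c - 1)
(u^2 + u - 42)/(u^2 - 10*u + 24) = (u + 7)/(u - 4)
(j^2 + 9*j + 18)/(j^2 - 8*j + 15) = (j^2 + 9*j + 18)/(j^2 - 8*j + 15)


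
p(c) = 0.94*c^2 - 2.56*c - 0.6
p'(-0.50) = -3.50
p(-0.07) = -0.42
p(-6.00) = 48.60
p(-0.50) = 0.92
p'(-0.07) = -2.69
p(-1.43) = 4.98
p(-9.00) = 98.58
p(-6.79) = 60.12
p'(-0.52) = -3.54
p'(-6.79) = -15.33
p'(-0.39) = -3.29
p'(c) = 1.88*c - 2.56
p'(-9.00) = -19.48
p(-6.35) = 53.56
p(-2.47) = 11.46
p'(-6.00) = -13.84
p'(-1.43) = -5.25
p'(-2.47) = -7.20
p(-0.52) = 0.99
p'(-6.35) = -14.50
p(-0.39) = 0.54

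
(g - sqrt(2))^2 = g^2 - 2*sqrt(2)*g + 2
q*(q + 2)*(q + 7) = q^3 + 9*q^2 + 14*q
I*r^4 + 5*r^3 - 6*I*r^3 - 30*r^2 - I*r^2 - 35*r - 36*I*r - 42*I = (r - 7)*(r - 6*I)*(r + I)*(I*r + I)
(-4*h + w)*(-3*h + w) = 12*h^2 - 7*h*w + w^2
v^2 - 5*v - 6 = (v - 6)*(v + 1)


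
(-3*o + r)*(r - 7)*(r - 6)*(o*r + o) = -3*o^2*r^3 + 36*o^2*r^2 - 87*o^2*r - 126*o^2 + o*r^4 - 12*o*r^3 + 29*o*r^2 + 42*o*r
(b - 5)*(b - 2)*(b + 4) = b^3 - 3*b^2 - 18*b + 40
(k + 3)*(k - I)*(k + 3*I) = k^3 + 3*k^2 + 2*I*k^2 + 3*k + 6*I*k + 9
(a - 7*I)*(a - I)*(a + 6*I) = a^3 - 2*I*a^2 + 41*a - 42*I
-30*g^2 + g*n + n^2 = (-5*g + n)*(6*g + n)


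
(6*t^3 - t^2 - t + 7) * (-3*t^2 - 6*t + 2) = -18*t^5 - 33*t^4 + 21*t^3 - 17*t^2 - 44*t + 14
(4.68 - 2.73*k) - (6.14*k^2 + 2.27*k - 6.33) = -6.14*k^2 - 5.0*k + 11.01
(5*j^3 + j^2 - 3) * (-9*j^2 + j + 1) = -45*j^5 - 4*j^4 + 6*j^3 + 28*j^2 - 3*j - 3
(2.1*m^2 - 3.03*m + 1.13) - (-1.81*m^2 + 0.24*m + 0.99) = 3.91*m^2 - 3.27*m + 0.14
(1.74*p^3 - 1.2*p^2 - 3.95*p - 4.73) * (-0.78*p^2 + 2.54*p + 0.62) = -1.3572*p^5 + 5.3556*p^4 + 1.1118*p^3 - 7.0876*p^2 - 14.4632*p - 2.9326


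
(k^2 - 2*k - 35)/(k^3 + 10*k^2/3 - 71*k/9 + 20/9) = 9*(k - 7)/(9*k^2 - 15*k + 4)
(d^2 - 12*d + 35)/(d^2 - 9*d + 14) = (d - 5)/(d - 2)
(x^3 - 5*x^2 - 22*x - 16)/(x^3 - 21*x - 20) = (x^2 - 6*x - 16)/(x^2 - x - 20)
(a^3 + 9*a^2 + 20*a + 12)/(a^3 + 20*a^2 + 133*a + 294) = (a^2 + 3*a + 2)/(a^2 + 14*a + 49)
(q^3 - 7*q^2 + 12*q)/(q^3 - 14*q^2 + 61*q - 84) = q/(q - 7)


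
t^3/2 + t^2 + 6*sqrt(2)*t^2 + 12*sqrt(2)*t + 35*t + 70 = (t/2 + 1)*(t + 5*sqrt(2))*(t + 7*sqrt(2))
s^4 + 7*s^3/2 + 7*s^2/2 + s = s*(s + 1/2)*(s + 1)*(s + 2)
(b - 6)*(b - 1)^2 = b^3 - 8*b^2 + 13*b - 6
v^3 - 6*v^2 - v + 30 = (v - 5)*(v - 3)*(v + 2)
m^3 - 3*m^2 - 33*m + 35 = (m - 7)*(m - 1)*(m + 5)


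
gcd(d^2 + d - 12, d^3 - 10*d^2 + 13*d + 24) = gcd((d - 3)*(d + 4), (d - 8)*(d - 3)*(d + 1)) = d - 3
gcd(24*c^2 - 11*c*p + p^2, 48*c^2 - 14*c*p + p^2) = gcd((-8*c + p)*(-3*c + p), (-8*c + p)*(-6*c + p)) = -8*c + p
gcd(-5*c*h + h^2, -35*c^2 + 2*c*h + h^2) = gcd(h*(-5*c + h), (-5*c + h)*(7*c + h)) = 5*c - h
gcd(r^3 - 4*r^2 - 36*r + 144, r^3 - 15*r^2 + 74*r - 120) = r^2 - 10*r + 24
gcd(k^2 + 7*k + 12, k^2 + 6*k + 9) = k + 3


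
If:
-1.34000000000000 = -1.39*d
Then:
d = 0.96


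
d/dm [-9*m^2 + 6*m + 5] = 6 - 18*m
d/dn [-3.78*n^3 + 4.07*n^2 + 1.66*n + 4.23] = -11.34*n^2 + 8.14*n + 1.66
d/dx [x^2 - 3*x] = 2*x - 3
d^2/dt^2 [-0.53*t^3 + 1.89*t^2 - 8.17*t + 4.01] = 3.78 - 3.18*t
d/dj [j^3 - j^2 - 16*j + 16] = 3*j^2 - 2*j - 16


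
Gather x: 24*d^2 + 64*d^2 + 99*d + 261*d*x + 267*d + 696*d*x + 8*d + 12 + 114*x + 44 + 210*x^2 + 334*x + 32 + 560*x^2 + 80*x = 88*d^2 + 374*d + 770*x^2 + x*(957*d + 528) + 88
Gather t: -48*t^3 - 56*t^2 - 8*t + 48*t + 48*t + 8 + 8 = -48*t^3 - 56*t^2 + 88*t + 16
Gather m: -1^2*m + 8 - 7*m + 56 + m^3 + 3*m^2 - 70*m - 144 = m^3 + 3*m^2 - 78*m - 80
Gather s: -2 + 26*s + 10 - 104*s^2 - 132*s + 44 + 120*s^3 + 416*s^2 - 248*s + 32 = 120*s^3 + 312*s^2 - 354*s + 84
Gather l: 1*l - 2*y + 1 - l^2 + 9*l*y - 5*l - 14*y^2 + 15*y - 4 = -l^2 + l*(9*y - 4) - 14*y^2 + 13*y - 3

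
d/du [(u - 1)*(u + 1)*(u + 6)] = 3*u^2 + 12*u - 1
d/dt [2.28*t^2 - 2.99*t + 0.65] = 4.56*t - 2.99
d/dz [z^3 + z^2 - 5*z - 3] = 3*z^2 + 2*z - 5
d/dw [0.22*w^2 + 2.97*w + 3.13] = 0.44*w + 2.97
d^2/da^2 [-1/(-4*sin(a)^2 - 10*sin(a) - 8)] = (-16*sin(a)^4 - 30*sin(a)^3 + 31*sin(a)^2 + 80*sin(a) + 34)/(2*(5*sin(a) - cos(2*a) + 5)^3)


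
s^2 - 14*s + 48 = (s - 8)*(s - 6)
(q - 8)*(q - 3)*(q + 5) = q^3 - 6*q^2 - 31*q + 120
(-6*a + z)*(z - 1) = -6*a*z + 6*a + z^2 - z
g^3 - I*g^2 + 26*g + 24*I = (g - 6*I)*(g + I)*(g + 4*I)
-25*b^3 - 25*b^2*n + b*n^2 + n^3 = (-5*b + n)*(b + n)*(5*b + n)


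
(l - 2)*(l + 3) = l^2 + l - 6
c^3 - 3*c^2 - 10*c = c*(c - 5)*(c + 2)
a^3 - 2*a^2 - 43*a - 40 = (a - 8)*(a + 1)*(a + 5)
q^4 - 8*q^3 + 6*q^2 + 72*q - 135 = (q - 5)*(q - 3)^2*(q + 3)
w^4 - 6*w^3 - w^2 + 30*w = w*(w - 5)*(w - 3)*(w + 2)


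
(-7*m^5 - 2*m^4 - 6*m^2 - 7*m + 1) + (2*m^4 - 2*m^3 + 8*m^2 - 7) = -7*m^5 - 2*m^3 + 2*m^2 - 7*m - 6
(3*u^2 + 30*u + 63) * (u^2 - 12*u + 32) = 3*u^4 - 6*u^3 - 201*u^2 + 204*u + 2016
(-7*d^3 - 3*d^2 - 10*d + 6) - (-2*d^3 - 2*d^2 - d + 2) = -5*d^3 - d^2 - 9*d + 4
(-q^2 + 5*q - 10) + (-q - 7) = -q^2 + 4*q - 17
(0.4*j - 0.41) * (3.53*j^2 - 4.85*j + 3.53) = 1.412*j^3 - 3.3873*j^2 + 3.4005*j - 1.4473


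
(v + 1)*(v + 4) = v^2 + 5*v + 4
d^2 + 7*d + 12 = (d + 3)*(d + 4)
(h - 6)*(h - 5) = h^2 - 11*h + 30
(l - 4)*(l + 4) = l^2 - 16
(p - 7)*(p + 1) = p^2 - 6*p - 7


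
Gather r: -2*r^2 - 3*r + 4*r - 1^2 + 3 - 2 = -2*r^2 + r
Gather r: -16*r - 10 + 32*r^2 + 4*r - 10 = 32*r^2 - 12*r - 20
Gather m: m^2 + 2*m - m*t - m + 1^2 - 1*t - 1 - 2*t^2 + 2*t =m^2 + m*(1 - t) - 2*t^2 + t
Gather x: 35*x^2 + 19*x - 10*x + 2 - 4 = 35*x^2 + 9*x - 2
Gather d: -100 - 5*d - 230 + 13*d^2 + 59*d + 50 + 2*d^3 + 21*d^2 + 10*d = 2*d^3 + 34*d^2 + 64*d - 280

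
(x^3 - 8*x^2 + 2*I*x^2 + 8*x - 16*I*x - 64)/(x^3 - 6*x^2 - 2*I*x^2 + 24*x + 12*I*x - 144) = (x^2 - 2*x*(4 + I) + 16*I)/(x^2 - 6*x*(1 + I) + 36*I)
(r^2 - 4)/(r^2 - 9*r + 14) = (r + 2)/(r - 7)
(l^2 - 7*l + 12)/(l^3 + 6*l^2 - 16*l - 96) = (l - 3)/(l^2 + 10*l + 24)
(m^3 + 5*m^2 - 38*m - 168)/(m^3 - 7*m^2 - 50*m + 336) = (m + 4)/(m - 8)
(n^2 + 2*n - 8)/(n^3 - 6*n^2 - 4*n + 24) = (n + 4)/(n^2 - 4*n - 12)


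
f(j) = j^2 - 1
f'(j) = 2*j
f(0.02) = -1.00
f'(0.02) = 0.04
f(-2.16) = 3.67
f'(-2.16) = -4.32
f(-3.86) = 13.90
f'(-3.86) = -7.72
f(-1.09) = 0.19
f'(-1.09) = -2.18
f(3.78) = 13.29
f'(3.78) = 7.56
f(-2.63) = 5.92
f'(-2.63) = -5.26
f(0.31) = -0.90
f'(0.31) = 0.62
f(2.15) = 3.62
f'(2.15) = 4.30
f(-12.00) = 143.00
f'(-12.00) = -24.00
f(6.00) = 35.00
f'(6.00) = 12.00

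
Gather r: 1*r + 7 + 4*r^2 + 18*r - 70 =4*r^2 + 19*r - 63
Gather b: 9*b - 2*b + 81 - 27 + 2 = 7*b + 56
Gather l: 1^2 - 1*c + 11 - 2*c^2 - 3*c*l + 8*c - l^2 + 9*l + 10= -2*c^2 + 7*c - l^2 + l*(9 - 3*c) + 22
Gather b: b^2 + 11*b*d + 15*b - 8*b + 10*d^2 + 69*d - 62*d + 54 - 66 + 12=b^2 + b*(11*d + 7) + 10*d^2 + 7*d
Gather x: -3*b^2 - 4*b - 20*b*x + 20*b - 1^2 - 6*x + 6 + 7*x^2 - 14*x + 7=-3*b^2 + 16*b + 7*x^2 + x*(-20*b - 20) + 12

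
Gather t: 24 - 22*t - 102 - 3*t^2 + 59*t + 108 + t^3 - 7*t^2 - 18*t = t^3 - 10*t^2 + 19*t + 30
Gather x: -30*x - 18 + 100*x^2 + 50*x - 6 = 100*x^2 + 20*x - 24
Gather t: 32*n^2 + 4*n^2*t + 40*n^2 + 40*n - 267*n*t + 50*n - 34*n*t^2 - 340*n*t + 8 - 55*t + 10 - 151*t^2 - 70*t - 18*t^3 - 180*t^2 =72*n^2 + 90*n - 18*t^3 + t^2*(-34*n - 331) + t*(4*n^2 - 607*n - 125) + 18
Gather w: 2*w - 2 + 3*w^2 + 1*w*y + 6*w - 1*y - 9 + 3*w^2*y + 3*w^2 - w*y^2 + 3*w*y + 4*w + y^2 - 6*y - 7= w^2*(3*y + 6) + w*(-y^2 + 4*y + 12) + y^2 - 7*y - 18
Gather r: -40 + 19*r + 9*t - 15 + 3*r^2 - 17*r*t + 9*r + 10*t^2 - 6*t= 3*r^2 + r*(28 - 17*t) + 10*t^2 + 3*t - 55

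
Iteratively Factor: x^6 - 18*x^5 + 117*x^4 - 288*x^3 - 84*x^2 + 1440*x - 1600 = (x - 2)*(x^5 - 16*x^4 + 85*x^3 - 118*x^2 - 320*x + 800) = (x - 5)*(x - 2)*(x^4 - 11*x^3 + 30*x^2 + 32*x - 160) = (x - 5)^2*(x - 2)*(x^3 - 6*x^2 + 32) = (x - 5)^2*(x - 2)*(x + 2)*(x^2 - 8*x + 16) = (x - 5)^2*(x - 4)*(x - 2)*(x + 2)*(x - 4)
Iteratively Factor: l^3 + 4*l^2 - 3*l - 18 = (l + 3)*(l^2 + l - 6) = (l + 3)^2*(l - 2)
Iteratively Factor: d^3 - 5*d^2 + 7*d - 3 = (d - 1)*(d^2 - 4*d + 3) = (d - 3)*(d - 1)*(d - 1)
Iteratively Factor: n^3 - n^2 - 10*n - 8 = (n - 4)*(n^2 + 3*n + 2) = (n - 4)*(n + 1)*(n + 2)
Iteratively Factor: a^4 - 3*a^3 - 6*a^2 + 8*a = (a + 2)*(a^3 - 5*a^2 + 4*a) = a*(a + 2)*(a^2 - 5*a + 4) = a*(a - 1)*(a + 2)*(a - 4)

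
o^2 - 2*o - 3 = (o - 3)*(o + 1)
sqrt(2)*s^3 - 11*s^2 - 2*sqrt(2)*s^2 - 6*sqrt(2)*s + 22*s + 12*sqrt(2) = (s - 2)*(s - 6*sqrt(2))*(sqrt(2)*s + 1)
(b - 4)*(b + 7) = b^2 + 3*b - 28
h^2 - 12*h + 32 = (h - 8)*(h - 4)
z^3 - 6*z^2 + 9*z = z*(z - 3)^2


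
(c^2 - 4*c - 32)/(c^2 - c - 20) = (c - 8)/(c - 5)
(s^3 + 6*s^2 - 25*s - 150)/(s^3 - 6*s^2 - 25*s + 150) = (s + 6)/(s - 6)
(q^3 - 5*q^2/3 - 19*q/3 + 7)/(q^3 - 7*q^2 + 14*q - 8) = (q^2 - 2*q/3 - 7)/(q^2 - 6*q + 8)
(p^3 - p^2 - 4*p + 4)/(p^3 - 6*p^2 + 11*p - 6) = (p + 2)/(p - 3)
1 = 1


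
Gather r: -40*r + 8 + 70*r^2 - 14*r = 70*r^2 - 54*r + 8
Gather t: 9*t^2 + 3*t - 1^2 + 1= 9*t^2 + 3*t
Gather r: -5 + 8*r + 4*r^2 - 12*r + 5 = 4*r^2 - 4*r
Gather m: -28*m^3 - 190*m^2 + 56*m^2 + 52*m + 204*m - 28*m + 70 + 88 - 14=-28*m^3 - 134*m^2 + 228*m + 144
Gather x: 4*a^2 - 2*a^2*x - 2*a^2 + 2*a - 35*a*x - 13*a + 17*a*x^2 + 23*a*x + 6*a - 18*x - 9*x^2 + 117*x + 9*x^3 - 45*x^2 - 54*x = 2*a^2 - 5*a + 9*x^3 + x^2*(17*a - 54) + x*(-2*a^2 - 12*a + 45)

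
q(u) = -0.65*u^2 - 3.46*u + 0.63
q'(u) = -1.3*u - 3.46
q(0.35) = -0.66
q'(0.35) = -3.92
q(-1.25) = 3.94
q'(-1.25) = -1.84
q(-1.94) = 4.90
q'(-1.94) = -0.94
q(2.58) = -12.62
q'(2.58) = -6.81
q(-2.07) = 5.01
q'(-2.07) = -0.77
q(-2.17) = 5.08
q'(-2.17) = -0.64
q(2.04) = -9.13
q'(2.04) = -6.11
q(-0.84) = 3.08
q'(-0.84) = -2.37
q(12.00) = -134.49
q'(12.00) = -19.06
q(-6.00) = -2.01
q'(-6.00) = 4.34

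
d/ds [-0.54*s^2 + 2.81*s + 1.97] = 2.81 - 1.08*s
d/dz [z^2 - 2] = 2*z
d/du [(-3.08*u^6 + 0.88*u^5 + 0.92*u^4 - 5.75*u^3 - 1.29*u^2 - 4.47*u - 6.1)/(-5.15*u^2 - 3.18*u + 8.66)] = (63.448*u^7 + 35.376*u^6 - 180.7064*u^5 + 58.9397*u^4 + 68.4388*u^3 - 168.3033*u^2 - 85.1728*u - 58.1082)/(26.5225*u^4 + 32.754*u^3 - 79.0856*u^2 - 55.0776*u + 74.9956)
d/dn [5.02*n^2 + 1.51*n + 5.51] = 10.04*n + 1.51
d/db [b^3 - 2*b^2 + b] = 3*b^2 - 4*b + 1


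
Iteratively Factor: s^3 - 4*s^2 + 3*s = (s - 3)*(s^2 - s) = (s - 3)*(s - 1)*(s)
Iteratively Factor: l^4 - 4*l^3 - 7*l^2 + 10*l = (l - 5)*(l^3 + l^2 - 2*l) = (l - 5)*(l + 2)*(l^2 - l) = (l - 5)*(l - 1)*(l + 2)*(l)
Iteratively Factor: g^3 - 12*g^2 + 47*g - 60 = (g - 3)*(g^2 - 9*g + 20) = (g - 5)*(g - 3)*(g - 4)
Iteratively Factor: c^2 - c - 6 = (c - 3)*(c + 2)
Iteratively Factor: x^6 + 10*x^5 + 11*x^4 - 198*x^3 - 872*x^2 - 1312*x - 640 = (x + 1)*(x^5 + 9*x^4 + 2*x^3 - 200*x^2 - 672*x - 640) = (x + 1)*(x + 4)*(x^4 + 5*x^3 - 18*x^2 - 128*x - 160) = (x + 1)*(x + 4)^2*(x^3 + x^2 - 22*x - 40) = (x + 1)*(x + 4)^3*(x^2 - 3*x - 10) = (x - 5)*(x + 1)*(x + 4)^3*(x + 2)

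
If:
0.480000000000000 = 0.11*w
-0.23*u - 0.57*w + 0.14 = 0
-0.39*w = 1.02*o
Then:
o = -1.67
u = -10.21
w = 4.36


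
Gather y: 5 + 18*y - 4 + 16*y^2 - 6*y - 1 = 16*y^2 + 12*y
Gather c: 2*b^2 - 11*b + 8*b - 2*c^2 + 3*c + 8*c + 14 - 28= 2*b^2 - 3*b - 2*c^2 + 11*c - 14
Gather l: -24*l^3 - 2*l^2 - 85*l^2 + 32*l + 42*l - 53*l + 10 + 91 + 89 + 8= -24*l^3 - 87*l^2 + 21*l + 198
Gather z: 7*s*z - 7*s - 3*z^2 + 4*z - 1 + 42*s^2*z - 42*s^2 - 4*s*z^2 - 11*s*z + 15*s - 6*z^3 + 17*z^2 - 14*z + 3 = -42*s^2 + 8*s - 6*z^3 + z^2*(14 - 4*s) + z*(42*s^2 - 4*s - 10) + 2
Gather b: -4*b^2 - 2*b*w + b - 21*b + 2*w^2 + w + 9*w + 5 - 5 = -4*b^2 + b*(-2*w - 20) + 2*w^2 + 10*w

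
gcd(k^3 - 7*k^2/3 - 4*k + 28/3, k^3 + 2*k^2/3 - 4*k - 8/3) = k^2 - 4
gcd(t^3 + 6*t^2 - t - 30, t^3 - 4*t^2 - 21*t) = t + 3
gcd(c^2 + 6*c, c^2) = c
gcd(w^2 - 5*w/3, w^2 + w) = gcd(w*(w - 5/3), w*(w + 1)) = w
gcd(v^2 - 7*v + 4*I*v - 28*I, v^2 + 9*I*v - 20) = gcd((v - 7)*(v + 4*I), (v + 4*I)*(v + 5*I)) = v + 4*I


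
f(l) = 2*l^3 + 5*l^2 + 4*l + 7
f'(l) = 6*l^2 + 10*l + 4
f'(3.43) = 108.89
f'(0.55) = 11.32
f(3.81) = 205.43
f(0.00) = 7.00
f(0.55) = 11.05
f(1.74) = 39.63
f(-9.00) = -1082.00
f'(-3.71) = 49.48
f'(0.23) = 6.62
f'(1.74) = 39.57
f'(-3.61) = 46.09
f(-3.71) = -41.15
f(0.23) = 8.21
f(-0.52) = 5.99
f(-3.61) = -36.37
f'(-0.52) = 0.42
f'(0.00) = 4.00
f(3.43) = 160.25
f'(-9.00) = 400.00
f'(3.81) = 129.20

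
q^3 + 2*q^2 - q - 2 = (q - 1)*(q + 1)*(q + 2)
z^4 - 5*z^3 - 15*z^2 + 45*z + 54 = (z - 6)*(z - 3)*(z + 1)*(z + 3)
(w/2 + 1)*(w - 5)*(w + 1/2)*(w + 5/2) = w^4/2 - 71*w^2/8 - 135*w/8 - 25/4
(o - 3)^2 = o^2 - 6*o + 9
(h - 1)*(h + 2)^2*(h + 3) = h^4 + 6*h^3 + 9*h^2 - 4*h - 12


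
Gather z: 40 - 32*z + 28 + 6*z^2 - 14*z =6*z^2 - 46*z + 68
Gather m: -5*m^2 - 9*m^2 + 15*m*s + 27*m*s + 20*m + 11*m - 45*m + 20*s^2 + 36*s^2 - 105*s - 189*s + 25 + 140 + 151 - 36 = -14*m^2 + m*(42*s - 14) + 56*s^2 - 294*s + 280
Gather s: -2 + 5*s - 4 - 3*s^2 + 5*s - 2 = -3*s^2 + 10*s - 8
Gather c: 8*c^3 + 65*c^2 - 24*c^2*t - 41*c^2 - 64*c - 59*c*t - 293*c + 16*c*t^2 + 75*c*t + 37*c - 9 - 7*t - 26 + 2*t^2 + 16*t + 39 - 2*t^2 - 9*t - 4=8*c^3 + c^2*(24 - 24*t) + c*(16*t^2 + 16*t - 320)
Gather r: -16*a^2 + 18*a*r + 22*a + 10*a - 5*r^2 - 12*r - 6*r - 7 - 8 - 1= -16*a^2 + 32*a - 5*r^2 + r*(18*a - 18) - 16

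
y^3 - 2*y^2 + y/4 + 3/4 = (y - 3/2)*(y - 1)*(y + 1/2)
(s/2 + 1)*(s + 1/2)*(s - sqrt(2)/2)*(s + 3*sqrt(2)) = s^4/2 + 5*s^3/4 + 5*sqrt(2)*s^3/4 - s^2 + 25*sqrt(2)*s^2/8 - 15*s/4 + 5*sqrt(2)*s/4 - 3/2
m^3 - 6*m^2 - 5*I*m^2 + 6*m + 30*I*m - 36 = (m - 6)*(m - 6*I)*(m + I)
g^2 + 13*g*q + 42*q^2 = (g + 6*q)*(g + 7*q)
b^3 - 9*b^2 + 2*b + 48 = (b - 8)*(b - 3)*(b + 2)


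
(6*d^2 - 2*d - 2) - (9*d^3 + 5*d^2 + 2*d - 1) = -9*d^3 + d^2 - 4*d - 1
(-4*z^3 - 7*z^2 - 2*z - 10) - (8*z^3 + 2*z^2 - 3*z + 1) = -12*z^3 - 9*z^2 + z - 11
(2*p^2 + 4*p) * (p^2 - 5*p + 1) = 2*p^4 - 6*p^3 - 18*p^2 + 4*p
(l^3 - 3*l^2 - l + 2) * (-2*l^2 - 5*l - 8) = -2*l^5 + l^4 + 9*l^3 + 25*l^2 - 2*l - 16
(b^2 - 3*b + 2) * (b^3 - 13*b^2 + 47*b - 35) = b^5 - 16*b^4 + 88*b^3 - 202*b^2 + 199*b - 70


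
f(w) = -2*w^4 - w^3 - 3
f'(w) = -8*w^3 - 3*w^2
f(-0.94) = -3.73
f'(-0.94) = 3.99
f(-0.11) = -3.00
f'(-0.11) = -0.03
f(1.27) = -10.25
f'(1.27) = -21.23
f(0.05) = -3.00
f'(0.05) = -0.01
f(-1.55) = -10.82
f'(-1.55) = 22.58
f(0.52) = -3.29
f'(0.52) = -1.94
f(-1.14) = -4.90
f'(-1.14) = 7.95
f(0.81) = -4.39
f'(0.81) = -6.22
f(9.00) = -13854.00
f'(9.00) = -6075.00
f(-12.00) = -39747.00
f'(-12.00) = 13392.00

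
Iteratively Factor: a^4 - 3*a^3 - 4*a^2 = (a - 4)*(a^3 + a^2) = (a - 4)*(a + 1)*(a^2) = a*(a - 4)*(a + 1)*(a)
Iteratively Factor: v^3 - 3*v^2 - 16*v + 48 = (v - 4)*(v^2 + v - 12) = (v - 4)*(v - 3)*(v + 4)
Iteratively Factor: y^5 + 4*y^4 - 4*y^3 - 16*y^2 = (y)*(y^4 + 4*y^3 - 4*y^2 - 16*y) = y*(y + 4)*(y^3 - 4*y) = y^2*(y + 4)*(y^2 - 4) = y^2*(y + 2)*(y + 4)*(y - 2)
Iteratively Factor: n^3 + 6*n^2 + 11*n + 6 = (n + 2)*(n^2 + 4*n + 3) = (n + 1)*(n + 2)*(n + 3)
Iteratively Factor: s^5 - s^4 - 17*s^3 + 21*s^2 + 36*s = (s - 3)*(s^4 + 2*s^3 - 11*s^2 - 12*s) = s*(s - 3)*(s^3 + 2*s^2 - 11*s - 12) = s*(s - 3)*(s + 4)*(s^2 - 2*s - 3) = s*(s - 3)^2*(s + 4)*(s + 1)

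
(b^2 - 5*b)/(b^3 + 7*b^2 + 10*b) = (b - 5)/(b^2 + 7*b + 10)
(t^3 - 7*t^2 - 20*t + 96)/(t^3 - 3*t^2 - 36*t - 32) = (t - 3)/(t + 1)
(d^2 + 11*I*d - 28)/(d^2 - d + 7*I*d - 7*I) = (d + 4*I)/(d - 1)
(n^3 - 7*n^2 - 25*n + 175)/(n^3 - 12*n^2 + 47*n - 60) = (n^2 - 2*n - 35)/(n^2 - 7*n + 12)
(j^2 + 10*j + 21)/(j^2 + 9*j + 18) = (j + 7)/(j + 6)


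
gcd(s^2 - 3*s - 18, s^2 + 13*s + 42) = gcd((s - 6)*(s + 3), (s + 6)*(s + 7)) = 1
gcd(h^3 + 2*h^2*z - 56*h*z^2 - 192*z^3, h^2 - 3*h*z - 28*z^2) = h + 4*z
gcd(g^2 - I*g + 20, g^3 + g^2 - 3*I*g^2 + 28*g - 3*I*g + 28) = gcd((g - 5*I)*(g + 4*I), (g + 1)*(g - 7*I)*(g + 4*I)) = g + 4*I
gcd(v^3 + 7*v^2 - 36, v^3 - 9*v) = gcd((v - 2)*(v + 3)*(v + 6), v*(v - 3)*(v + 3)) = v + 3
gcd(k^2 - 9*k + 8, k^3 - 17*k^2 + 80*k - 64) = k^2 - 9*k + 8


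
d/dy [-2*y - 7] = -2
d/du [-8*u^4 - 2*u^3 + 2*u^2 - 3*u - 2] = -32*u^3 - 6*u^2 + 4*u - 3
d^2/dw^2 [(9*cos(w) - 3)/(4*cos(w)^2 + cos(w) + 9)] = 3*(-108*(1 - cos(2*w))^2*cos(w) + 19*(1 - cos(2*w))^2 - 333*cos(w) - 30*cos(2*w) + 93*cos(3*w) + 24*cos(5*w) - 90)/(cos(w) + 2*cos(2*w) + 11)^3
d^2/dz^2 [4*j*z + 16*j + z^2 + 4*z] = 2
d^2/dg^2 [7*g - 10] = 0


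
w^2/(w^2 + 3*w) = w/(w + 3)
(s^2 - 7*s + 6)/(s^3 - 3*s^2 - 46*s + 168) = (s - 1)/(s^2 + 3*s - 28)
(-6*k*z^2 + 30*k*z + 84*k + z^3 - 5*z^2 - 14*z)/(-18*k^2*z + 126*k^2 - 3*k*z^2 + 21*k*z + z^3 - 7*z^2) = (z + 2)/(3*k + z)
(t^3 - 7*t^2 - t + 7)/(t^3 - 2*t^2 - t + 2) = (t - 7)/(t - 2)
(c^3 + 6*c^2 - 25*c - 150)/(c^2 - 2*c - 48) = (c^2 - 25)/(c - 8)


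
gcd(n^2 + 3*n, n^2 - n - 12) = n + 3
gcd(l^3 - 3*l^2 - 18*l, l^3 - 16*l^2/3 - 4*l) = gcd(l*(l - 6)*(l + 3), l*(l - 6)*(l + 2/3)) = l^2 - 6*l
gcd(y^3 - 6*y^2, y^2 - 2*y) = y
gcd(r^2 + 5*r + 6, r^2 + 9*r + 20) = 1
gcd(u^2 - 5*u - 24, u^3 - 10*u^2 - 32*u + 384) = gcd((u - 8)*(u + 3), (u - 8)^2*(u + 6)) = u - 8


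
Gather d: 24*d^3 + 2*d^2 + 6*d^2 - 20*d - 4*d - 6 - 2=24*d^3 + 8*d^2 - 24*d - 8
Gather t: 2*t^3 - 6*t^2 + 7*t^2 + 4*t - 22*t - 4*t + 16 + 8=2*t^3 + t^2 - 22*t + 24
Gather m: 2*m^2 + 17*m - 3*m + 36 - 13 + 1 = 2*m^2 + 14*m + 24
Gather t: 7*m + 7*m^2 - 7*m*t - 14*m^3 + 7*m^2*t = -14*m^3 + 7*m^2 + 7*m + t*(7*m^2 - 7*m)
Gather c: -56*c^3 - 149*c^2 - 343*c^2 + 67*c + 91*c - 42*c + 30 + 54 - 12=-56*c^3 - 492*c^2 + 116*c + 72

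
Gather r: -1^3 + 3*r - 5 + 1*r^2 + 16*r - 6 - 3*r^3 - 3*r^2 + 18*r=-3*r^3 - 2*r^2 + 37*r - 12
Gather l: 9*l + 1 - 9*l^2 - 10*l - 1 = -9*l^2 - l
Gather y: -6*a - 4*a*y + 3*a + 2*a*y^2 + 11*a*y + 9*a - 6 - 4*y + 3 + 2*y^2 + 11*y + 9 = 6*a + y^2*(2*a + 2) + y*(7*a + 7) + 6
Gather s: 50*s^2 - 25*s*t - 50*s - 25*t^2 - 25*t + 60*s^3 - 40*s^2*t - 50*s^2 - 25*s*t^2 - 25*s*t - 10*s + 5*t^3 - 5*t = 60*s^3 - 40*s^2*t + s*(-25*t^2 - 50*t - 60) + 5*t^3 - 25*t^2 - 30*t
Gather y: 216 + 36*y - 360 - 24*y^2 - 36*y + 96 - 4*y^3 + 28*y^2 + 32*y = -4*y^3 + 4*y^2 + 32*y - 48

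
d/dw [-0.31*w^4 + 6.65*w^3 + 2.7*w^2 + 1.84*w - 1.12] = -1.24*w^3 + 19.95*w^2 + 5.4*w + 1.84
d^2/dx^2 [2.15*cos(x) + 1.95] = -2.15*cos(x)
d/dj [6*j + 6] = 6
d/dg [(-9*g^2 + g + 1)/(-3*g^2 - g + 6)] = (12*g^2 - 102*g + 7)/(9*g^4 + 6*g^3 - 35*g^2 - 12*g + 36)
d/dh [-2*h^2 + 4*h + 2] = 4 - 4*h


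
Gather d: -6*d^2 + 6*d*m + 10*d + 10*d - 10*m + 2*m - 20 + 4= -6*d^2 + d*(6*m + 20) - 8*m - 16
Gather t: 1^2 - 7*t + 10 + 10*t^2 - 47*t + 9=10*t^2 - 54*t + 20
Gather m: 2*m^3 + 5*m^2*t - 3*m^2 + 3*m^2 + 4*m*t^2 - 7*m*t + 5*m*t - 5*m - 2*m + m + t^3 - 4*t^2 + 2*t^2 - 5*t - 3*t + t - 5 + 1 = 2*m^3 + 5*m^2*t + m*(4*t^2 - 2*t - 6) + t^3 - 2*t^2 - 7*t - 4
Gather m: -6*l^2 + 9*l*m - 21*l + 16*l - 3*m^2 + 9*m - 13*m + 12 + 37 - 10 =-6*l^2 - 5*l - 3*m^2 + m*(9*l - 4) + 39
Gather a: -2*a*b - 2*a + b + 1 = a*(-2*b - 2) + b + 1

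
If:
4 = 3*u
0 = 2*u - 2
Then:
No Solution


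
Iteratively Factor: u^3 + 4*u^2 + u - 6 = (u - 1)*(u^2 + 5*u + 6) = (u - 1)*(u + 3)*(u + 2)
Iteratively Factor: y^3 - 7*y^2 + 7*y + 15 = (y + 1)*(y^2 - 8*y + 15) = (y - 3)*(y + 1)*(y - 5)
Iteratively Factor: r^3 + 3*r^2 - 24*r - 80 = (r + 4)*(r^2 - r - 20) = (r - 5)*(r + 4)*(r + 4)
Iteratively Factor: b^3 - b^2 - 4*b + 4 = (b + 2)*(b^2 - 3*b + 2) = (b - 2)*(b + 2)*(b - 1)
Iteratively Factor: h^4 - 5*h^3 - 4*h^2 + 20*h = (h - 2)*(h^3 - 3*h^2 - 10*h) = (h - 2)*(h + 2)*(h^2 - 5*h) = (h - 5)*(h - 2)*(h + 2)*(h)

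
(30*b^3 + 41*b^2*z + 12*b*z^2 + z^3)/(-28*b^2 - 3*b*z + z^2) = (30*b^3 + 41*b^2*z + 12*b*z^2 + z^3)/(-28*b^2 - 3*b*z + z^2)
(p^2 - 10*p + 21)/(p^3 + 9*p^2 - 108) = (p - 7)/(p^2 + 12*p + 36)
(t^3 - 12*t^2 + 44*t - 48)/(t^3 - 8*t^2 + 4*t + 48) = (t - 2)/(t + 2)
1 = 1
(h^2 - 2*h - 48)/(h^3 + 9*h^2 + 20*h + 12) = (h - 8)/(h^2 + 3*h + 2)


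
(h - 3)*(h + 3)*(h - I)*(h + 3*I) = h^4 + 2*I*h^3 - 6*h^2 - 18*I*h - 27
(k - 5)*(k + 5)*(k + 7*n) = k^3 + 7*k^2*n - 25*k - 175*n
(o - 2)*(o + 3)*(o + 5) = o^3 + 6*o^2 - o - 30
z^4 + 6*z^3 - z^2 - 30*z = z*(z - 2)*(z + 3)*(z + 5)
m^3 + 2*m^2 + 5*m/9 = m*(m + 1/3)*(m + 5/3)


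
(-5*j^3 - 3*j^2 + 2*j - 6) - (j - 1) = -5*j^3 - 3*j^2 + j - 5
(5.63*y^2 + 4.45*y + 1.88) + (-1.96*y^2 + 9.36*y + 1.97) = 3.67*y^2 + 13.81*y + 3.85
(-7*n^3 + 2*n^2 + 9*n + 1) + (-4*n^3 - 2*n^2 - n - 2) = -11*n^3 + 8*n - 1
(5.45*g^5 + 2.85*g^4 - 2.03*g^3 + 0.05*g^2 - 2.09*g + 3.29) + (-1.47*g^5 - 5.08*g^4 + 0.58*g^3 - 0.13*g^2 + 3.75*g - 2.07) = 3.98*g^5 - 2.23*g^4 - 1.45*g^3 - 0.08*g^2 + 1.66*g + 1.22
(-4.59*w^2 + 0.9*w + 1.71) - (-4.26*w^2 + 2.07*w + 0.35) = -0.33*w^2 - 1.17*w + 1.36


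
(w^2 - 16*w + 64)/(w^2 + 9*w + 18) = (w^2 - 16*w + 64)/(w^2 + 9*w + 18)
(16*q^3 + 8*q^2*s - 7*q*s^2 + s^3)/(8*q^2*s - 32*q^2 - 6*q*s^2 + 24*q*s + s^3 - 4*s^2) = (4*q^2 + 3*q*s - s^2)/(2*q*s - 8*q - s^2 + 4*s)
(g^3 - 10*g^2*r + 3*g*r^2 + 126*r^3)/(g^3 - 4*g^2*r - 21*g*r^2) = (g - 6*r)/g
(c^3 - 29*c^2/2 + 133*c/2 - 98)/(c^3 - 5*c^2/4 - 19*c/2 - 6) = 2*(2*c^2 - 21*c + 49)/(4*c^2 + 11*c + 6)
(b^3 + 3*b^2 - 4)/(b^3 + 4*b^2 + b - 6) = (b + 2)/(b + 3)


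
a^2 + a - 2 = (a - 1)*(a + 2)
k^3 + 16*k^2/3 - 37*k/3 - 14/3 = (k - 2)*(k + 1/3)*(k + 7)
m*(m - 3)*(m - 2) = m^3 - 5*m^2 + 6*m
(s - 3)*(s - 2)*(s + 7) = s^3 + 2*s^2 - 29*s + 42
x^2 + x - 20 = (x - 4)*(x + 5)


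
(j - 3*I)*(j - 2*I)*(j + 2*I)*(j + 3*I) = j^4 + 13*j^2 + 36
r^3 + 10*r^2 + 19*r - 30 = (r - 1)*(r + 5)*(r + 6)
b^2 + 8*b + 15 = (b + 3)*(b + 5)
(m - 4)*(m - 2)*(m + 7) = m^3 + m^2 - 34*m + 56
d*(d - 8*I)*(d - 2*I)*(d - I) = d^4 - 11*I*d^3 - 26*d^2 + 16*I*d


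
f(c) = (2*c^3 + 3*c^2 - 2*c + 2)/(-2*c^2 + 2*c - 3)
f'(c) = (4*c - 2)*(2*c^3 + 3*c^2 - 2*c + 2)/(-2*c^2 + 2*c - 3)^2 + (6*c^2 + 6*c - 2)/(-2*c^2 + 2*c - 3)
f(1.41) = -2.59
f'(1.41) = -2.16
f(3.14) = -5.31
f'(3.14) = -1.21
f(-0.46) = -0.77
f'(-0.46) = 0.12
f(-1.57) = -0.43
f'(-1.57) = -0.63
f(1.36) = -2.48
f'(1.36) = -2.19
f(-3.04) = 0.74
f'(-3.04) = -0.90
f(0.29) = -0.66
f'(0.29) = -0.31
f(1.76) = -3.29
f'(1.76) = -1.86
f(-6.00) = 3.56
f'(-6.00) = -0.98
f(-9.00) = 6.53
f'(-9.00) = -0.99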